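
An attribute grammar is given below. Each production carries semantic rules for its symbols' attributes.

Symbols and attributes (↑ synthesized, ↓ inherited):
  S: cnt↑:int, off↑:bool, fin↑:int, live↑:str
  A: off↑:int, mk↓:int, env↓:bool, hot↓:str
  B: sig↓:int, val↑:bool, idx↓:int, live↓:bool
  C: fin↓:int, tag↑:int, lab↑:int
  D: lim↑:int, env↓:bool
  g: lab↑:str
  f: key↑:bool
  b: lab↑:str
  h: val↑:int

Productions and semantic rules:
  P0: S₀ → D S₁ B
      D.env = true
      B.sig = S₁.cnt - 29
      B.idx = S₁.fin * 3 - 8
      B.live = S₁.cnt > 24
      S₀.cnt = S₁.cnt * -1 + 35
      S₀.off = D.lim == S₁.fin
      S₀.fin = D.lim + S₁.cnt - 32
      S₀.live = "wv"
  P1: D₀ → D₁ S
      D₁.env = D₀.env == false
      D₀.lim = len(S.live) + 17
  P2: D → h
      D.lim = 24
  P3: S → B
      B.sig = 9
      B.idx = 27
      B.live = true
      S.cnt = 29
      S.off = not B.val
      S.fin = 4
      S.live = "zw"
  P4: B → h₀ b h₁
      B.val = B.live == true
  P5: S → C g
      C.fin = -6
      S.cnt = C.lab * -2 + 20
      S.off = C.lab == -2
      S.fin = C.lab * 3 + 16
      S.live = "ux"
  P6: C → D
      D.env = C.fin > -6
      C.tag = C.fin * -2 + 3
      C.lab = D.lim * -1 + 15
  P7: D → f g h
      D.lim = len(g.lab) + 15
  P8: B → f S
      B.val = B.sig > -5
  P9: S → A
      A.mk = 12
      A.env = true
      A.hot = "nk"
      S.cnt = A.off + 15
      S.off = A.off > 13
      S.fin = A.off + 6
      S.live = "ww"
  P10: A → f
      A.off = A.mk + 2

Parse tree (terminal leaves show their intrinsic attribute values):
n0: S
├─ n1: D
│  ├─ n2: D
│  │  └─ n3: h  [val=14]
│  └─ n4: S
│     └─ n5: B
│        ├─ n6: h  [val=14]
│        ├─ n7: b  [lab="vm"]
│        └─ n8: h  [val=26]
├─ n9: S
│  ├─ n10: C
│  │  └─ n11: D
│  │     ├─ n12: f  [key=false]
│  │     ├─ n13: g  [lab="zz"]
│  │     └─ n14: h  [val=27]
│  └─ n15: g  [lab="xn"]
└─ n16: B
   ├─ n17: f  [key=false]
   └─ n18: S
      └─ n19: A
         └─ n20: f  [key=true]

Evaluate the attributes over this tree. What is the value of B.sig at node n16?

1. n1.env = true  [true]
2. n2.env = false  [D₀.env == false]
3. n3.val = 14  [terminal]
4. n2.lim = 24  [24]
5. n5.sig = 9  [9]
6. n5.idx = 27  [27]
7. n5.live = true  [true]
8. n6.val = 14  [terminal]
9. n7.lab = "vm"  [terminal]
10. n8.val = 26  [terminal]
11. n5.val = true  [B.live == true]
12. n4.cnt = 29  [29]
13. n4.off = false  [not B.val]
14. n4.fin = 4  [4]
15. n4.live = "zw"  ["zw"]
16. n1.lim = 19  [len(S.live) + 17]
17. n10.fin = -6  [-6]
18. n11.env = false  [C.fin > -6]
19. n12.key = false  [terminal]
20. n13.lab = "zz"  [terminal]
21. n14.val = 27  [terminal]
22. n11.lim = 17  [len(g.lab) + 15]
23. n10.tag = 15  [C.fin * -2 + 3]
24. n10.lab = -2  [D.lim * -1 + 15]
25. n15.lab = "xn"  [terminal]
26. n9.cnt = 24  [C.lab * -2 + 20]
27. n9.off = true  [C.lab == -2]
28. n9.fin = 10  [C.lab * 3 + 16]
29. n9.live = "ux"  ["ux"]
30. n16.sig = -5  [S₁.cnt - 29]
31. n16.idx = 22  [S₁.fin * 3 - 8]
32. n16.live = false  [S₁.cnt > 24]
33. n17.key = false  [terminal]
34. n19.mk = 12  [12]
35. n19.env = true  [true]
36. n19.hot = "nk"  ["nk"]
37. n20.key = true  [terminal]
38. n19.off = 14  [A.mk + 2]
39. n18.cnt = 29  [A.off + 15]
40. n18.off = true  [A.off > 13]
41. n18.fin = 20  [A.off + 6]
42. n18.live = "ww"  ["ww"]
43. n16.val = false  [B.sig > -5]
44. n0.cnt = 11  [S₁.cnt * -1 + 35]
45. n0.off = false  [D.lim == S₁.fin]
46. n0.fin = 11  [D.lim + S₁.cnt - 32]
47. n0.live = "wv"  ["wv"]

-5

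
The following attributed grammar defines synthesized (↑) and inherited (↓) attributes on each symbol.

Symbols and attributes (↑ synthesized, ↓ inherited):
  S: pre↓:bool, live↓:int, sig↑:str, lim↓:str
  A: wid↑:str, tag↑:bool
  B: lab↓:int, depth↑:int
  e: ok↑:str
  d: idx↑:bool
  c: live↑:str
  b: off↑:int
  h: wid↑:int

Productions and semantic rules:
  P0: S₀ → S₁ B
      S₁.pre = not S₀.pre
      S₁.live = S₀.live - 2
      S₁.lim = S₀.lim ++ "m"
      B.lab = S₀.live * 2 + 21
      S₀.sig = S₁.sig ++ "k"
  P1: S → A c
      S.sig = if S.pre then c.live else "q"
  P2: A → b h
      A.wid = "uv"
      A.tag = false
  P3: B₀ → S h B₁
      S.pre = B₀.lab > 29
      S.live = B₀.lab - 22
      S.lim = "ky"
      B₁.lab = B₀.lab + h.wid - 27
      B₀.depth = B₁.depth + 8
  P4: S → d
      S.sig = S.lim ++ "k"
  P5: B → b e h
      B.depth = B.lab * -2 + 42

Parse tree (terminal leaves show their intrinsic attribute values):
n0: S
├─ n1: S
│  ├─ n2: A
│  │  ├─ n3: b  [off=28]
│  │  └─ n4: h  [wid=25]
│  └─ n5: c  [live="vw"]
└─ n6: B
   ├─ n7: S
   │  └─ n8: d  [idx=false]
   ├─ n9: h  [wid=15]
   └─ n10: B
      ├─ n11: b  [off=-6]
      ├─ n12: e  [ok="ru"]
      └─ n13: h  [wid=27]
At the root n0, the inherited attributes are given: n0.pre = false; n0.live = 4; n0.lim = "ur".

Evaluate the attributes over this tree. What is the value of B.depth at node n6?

16

1. n0.pre = false  [given at root]
2. n0.live = 4  [given at root]
3. n0.lim = "ur"  [given at root]
4. n1.pre = true  [not S₀.pre]
5. n1.live = 2  [S₀.live - 2]
6. n1.lim = "urm"  [S₀.lim ++ "m"]
7. n3.off = 28  [terminal]
8. n4.wid = 25  [terminal]
9. n2.wid = "uv"  ["uv"]
10. n2.tag = false  [false]
11. n5.live = "vw"  [terminal]
12. n1.sig = "vw"  [if S.pre then c.live else "q"]
13. n6.lab = 29  [S₀.live * 2 + 21]
14. n7.pre = false  [B₀.lab > 29]
15. n7.live = 7  [B₀.lab - 22]
16. n7.lim = "ky"  ["ky"]
17. n8.idx = false  [terminal]
18. n7.sig = "kyk"  [S.lim ++ "k"]
19. n9.wid = 15  [terminal]
20. n10.lab = 17  [B₀.lab + h.wid - 27]
21. n11.off = -6  [terminal]
22. n12.ok = "ru"  [terminal]
23. n13.wid = 27  [terminal]
24. n10.depth = 8  [B.lab * -2 + 42]
25. n6.depth = 16  [B₁.depth + 8]
26. n0.sig = "vwk"  [S₁.sig ++ "k"]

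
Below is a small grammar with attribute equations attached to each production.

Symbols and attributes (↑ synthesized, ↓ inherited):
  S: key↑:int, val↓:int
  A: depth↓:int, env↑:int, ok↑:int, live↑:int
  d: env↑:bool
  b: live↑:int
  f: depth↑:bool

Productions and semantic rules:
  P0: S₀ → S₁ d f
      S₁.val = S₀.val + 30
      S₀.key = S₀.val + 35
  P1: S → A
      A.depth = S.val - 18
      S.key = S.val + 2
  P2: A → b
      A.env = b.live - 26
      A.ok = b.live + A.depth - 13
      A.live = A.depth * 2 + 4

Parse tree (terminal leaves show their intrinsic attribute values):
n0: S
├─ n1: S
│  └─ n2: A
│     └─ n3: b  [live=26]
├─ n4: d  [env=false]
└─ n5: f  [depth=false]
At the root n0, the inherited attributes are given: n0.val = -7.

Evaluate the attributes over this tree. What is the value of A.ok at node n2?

18

1. n0.val = -7  [given at root]
2. n1.val = 23  [S₀.val + 30]
3. n2.depth = 5  [S.val - 18]
4. n3.live = 26  [terminal]
5. n2.env = 0  [b.live - 26]
6. n2.ok = 18  [b.live + A.depth - 13]
7. n2.live = 14  [A.depth * 2 + 4]
8. n1.key = 25  [S.val + 2]
9. n4.env = false  [terminal]
10. n5.depth = false  [terminal]
11. n0.key = 28  [S₀.val + 35]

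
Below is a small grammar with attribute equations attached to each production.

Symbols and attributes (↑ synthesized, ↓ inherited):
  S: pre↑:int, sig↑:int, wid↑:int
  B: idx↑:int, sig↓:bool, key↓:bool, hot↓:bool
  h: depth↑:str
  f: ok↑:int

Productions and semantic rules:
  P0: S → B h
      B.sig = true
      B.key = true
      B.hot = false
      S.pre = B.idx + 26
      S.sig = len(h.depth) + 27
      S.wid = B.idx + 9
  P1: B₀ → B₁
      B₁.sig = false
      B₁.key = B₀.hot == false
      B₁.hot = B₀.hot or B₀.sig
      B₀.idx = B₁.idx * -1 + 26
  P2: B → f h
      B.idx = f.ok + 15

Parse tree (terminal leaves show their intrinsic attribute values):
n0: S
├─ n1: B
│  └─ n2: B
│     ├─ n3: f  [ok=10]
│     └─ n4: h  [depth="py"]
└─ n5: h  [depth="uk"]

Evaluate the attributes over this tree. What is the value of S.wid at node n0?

1. n1.sig = true  [true]
2. n1.key = true  [true]
3. n1.hot = false  [false]
4. n2.sig = false  [false]
5. n2.key = true  [B₀.hot == false]
6. n2.hot = true  [B₀.hot or B₀.sig]
7. n3.ok = 10  [terminal]
8. n4.depth = "py"  [terminal]
9. n2.idx = 25  [f.ok + 15]
10. n1.idx = 1  [B₁.idx * -1 + 26]
11. n5.depth = "uk"  [terminal]
12. n0.pre = 27  [B.idx + 26]
13. n0.sig = 29  [len(h.depth) + 27]
14. n0.wid = 10  [B.idx + 9]

10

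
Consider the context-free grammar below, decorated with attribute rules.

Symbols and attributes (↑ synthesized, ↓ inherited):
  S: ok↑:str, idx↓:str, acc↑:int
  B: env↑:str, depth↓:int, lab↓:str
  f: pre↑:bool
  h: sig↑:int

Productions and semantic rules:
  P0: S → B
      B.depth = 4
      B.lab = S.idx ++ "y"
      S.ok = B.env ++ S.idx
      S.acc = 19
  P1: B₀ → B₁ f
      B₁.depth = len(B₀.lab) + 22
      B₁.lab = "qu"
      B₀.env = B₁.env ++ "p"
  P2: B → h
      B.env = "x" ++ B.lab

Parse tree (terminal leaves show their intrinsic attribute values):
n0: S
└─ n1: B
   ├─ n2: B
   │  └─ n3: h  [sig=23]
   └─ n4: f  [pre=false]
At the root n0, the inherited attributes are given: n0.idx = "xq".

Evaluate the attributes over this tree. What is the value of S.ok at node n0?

"xqupxq"

1. n0.idx = "xq"  [given at root]
2. n1.depth = 4  [4]
3. n1.lab = "xqy"  [S.idx ++ "y"]
4. n2.depth = 25  [len(B₀.lab) + 22]
5. n2.lab = "qu"  ["qu"]
6. n3.sig = 23  [terminal]
7. n2.env = "xqu"  ["x" ++ B.lab]
8. n4.pre = false  [terminal]
9. n1.env = "xqup"  [B₁.env ++ "p"]
10. n0.ok = "xqupxq"  [B.env ++ S.idx]
11. n0.acc = 19  [19]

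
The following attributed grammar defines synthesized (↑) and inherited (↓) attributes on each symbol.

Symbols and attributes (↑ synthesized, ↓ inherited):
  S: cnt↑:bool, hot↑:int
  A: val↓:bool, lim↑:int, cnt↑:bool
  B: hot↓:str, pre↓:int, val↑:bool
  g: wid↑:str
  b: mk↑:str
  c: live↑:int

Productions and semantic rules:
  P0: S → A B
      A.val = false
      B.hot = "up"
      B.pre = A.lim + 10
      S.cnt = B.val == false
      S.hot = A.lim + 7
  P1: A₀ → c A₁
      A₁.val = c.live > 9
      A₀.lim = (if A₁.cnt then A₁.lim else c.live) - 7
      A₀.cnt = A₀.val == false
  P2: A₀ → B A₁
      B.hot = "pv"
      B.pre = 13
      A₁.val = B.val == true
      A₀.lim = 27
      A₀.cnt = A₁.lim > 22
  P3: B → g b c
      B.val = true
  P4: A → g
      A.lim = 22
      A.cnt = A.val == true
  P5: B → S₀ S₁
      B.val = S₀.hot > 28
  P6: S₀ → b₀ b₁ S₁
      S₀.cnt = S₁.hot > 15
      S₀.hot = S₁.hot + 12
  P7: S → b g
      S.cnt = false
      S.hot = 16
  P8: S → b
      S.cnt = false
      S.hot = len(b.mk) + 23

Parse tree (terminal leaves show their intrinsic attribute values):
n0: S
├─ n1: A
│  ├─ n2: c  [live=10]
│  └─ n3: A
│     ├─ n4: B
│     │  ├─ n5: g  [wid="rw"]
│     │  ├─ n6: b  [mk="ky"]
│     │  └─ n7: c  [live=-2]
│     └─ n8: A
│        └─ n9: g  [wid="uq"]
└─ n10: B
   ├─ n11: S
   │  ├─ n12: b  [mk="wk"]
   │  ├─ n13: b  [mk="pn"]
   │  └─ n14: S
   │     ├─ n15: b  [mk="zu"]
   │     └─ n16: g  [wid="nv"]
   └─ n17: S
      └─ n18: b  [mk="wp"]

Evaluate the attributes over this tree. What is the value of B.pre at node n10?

1. n1.val = false  [false]
2. n2.live = 10  [terminal]
3. n3.val = true  [c.live > 9]
4. n4.hot = "pv"  ["pv"]
5. n4.pre = 13  [13]
6. n5.wid = "rw"  [terminal]
7. n6.mk = "ky"  [terminal]
8. n7.live = -2  [terminal]
9. n4.val = true  [true]
10. n8.val = true  [B.val == true]
11. n9.wid = "uq"  [terminal]
12. n8.lim = 22  [22]
13. n8.cnt = true  [A.val == true]
14. n3.lim = 27  [27]
15. n3.cnt = false  [A₁.lim > 22]
16. n1.lim = 3  [(if A₁.cnt then A₁.lim else c.live) - 7]
17. n1.cnt = true  [A₀.val == false]
18. n10.hot = "up"  ["up"]
19. n10.pre = 13  [A.lim + 10]
20. n12.mk = "wk"  [terminal]
21. n13.mk = "pn"  [terminal]
22. n15.mk = "zu"  [terminal]
23. n16.wid = "nv"  [terminal]
24. n14.cnt = false  [false]
25. n14.hot = 16  [16]
26. n11.cnt = true  [S₁.hot > 15]
27. n11.hot = 28  [S₁.hot + 12]
28. n18.mk = "wp"  [terminal]
29. n17.cnt = false  [false]
30. n17.hot = 25  [len(b.mk) + 23]
31. n10.val = false  [S₀.hot > 28]
32. n0.cnt = true  [B.val == false]
33. n0.hot = 10  [A.lim + 7]

13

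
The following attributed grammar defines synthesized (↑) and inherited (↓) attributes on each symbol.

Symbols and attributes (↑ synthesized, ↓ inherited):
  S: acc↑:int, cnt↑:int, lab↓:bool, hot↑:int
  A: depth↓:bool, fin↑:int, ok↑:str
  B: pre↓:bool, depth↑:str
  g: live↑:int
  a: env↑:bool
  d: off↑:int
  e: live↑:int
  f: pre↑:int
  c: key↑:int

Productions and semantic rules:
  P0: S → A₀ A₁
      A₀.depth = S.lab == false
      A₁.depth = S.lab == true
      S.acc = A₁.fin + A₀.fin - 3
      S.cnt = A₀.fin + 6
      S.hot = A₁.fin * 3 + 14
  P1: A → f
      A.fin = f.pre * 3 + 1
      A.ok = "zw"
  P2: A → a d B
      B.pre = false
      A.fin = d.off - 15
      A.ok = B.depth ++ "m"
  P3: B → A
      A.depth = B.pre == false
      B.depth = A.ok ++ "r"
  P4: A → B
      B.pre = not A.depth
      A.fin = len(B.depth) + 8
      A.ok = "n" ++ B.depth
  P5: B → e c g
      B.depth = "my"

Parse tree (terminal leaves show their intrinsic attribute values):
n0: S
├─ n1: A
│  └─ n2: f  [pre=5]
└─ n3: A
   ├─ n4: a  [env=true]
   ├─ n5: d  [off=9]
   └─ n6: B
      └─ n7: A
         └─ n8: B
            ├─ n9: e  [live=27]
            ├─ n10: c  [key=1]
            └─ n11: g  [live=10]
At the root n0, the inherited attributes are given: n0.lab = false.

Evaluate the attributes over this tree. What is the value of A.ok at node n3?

"nmyrm"

1. n0.lab = false  [given at root]
2. n1.depth = true  [S.lab == false]
3. n2.pre = 5  [terminal]
4. n1.fin = 16  [f.pre * 3 + 1]
5. n1.ok = "zw"  ["zw"]
6. n3.depth = false  [S.lab == true]
7. n4.env = true  [terminal]
8. n5.off = 9  [terminal]
9. n6.pre = false  [false]
10. n7.depth = true  [B.pre == false]
11. n8.pre = false  [not A.depth]
12. n9.live = 27  [terminal]
13. n10.key = 1  [terminal]
14. n11.live = 10  [terminal]
15. n8.depth = "my"  ["my"]
16. n7.fin = 10  [len(B.depth) + 8]
17. n7.ok = "nmy"  ["n" ++ B.depth]
18. n6.depth = "nmyr"  [A.ok ++ "r"]
19. n3.fin = -6  [d.off - 15]
20. n3.ok = "nmyrm"  [B.depth ++ "m"]
21. n0.acc = 7  [A₁.fin + A₀.fin - 3]
22. n0.cnt = 22  [A₀.fin + 6]
23. n0.hot = -4  [A₁.fin * 3 + 14]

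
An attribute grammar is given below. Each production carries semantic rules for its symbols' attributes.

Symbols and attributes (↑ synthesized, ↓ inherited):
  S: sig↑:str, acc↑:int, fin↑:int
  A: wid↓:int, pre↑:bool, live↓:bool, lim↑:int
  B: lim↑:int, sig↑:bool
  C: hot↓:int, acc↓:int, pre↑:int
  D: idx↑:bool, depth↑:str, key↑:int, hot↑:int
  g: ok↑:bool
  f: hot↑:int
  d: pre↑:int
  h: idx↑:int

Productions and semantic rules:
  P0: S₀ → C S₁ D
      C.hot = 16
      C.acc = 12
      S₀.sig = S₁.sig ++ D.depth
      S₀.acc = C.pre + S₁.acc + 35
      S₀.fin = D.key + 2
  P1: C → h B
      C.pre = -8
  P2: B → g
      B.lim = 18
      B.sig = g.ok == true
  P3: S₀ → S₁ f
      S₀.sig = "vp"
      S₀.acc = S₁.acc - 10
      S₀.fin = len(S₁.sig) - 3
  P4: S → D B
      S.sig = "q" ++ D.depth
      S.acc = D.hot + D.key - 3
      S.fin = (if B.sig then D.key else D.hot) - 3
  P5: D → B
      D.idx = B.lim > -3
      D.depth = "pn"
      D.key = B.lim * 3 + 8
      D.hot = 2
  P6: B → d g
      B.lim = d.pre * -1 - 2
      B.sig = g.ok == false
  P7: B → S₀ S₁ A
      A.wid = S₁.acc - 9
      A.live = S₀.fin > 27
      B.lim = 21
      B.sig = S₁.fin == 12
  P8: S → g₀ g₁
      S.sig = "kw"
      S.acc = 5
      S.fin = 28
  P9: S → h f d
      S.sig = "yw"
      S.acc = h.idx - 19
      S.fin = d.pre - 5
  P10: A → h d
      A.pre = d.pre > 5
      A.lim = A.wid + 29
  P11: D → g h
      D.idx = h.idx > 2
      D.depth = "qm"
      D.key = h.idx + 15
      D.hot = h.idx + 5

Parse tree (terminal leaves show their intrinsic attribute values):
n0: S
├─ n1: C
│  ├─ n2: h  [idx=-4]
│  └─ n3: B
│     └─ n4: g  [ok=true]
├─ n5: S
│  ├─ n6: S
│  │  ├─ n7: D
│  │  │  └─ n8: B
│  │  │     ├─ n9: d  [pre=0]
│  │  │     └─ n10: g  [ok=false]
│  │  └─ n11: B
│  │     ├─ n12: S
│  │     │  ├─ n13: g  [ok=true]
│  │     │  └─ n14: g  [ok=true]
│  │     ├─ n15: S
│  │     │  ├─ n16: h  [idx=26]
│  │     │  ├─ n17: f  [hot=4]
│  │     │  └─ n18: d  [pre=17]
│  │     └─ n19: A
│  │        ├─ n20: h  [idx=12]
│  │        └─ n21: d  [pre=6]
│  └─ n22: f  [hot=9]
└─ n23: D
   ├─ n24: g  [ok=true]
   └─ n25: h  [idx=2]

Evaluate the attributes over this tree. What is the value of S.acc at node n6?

1

1. n1.hot = 16  [16]
2. n1.acc = 12  [12]
3. n2.idx = -4  [terminal]
4. n4.ok = true  [terminal]
5. n3.lim = 18  [18]
6. n3.sig = true  [g.ok == true]
7. n1.pre = -8  [-8]
8. n9.pre = 0  [terminal]
9. n10.ok = false  [terminal]
10. n8.lim = -2  [d.pre * -1 - 2]
11. n8.sig = true  [g.ok == false]
12. n7.idx = true  [B.lim > -3]
13. n7.depth = "pn"  ["pn"]
14. n7.key = 2  [B.lim * 3 + 8]
15. n7.hot = 2  [2]
16. n13.ok = true  [terminal]
17. n14.ok = true  [terminal]
18. n12.sig = "kw"  ["kw"]
19. n12.acc = 5  [5]
20. n12.fin = 28  [28]
21. n16.idx = 26  [terminal]
22. n17.hot = 4  [terminal]
23. n18.pre = 17  [terminal]
24. n15.sig = "yw"  ["yw"]
25. n15.acc = 7  [h.idx - 19]
26. n15.fin = 12  [d.pre - 5]
27. n19.wid = -2  [S₁.acc - 9]
28. n19.live = true  [S₀.fin > 27]
29. n20.idx = 12  [terminal]
30. n21.pre = 6  [terminal]
31. n19.pre = true  [d.pre > 5]
32. n19.lim = 27  [A.wid + 29]
33. n11.lim = 21  [21]
34. n11.sig = true  [S₁.fin == 12]
35. n6.sig = "qpn"  ["q" ++ D.depth]
36. n6.acc = 1  [D.hot + D.key - 3]
37. n6.fin = -1  [(if B.sig then D.key else D.hot) - 3]
38. n22.hot = 9  [terminal]
39. n5.sig = "vp"  ["vp"]
40. n5.acc = -9  [S₁.acc - 10]
41. n5.fin = 0  [len(S₁.sig) - 3]
42. n24.ok = true  [terminal]
43. n25.idx = 2  [terminal]
44. n23.idx = false  [h.idx > 2]
45. n23.depth = "qm"  ["qm"]
46. n23.key = 17  [h.idx + 15]
47. n23.hot = 7  [h.idx + 5]
48. n0.sig = "vpqm"  [S₁.sig ++ D.depth]
49. n0.acc = 18  [C.pre + S₁.acc + 35]
50. n0.fin = 19  [D.key + 2]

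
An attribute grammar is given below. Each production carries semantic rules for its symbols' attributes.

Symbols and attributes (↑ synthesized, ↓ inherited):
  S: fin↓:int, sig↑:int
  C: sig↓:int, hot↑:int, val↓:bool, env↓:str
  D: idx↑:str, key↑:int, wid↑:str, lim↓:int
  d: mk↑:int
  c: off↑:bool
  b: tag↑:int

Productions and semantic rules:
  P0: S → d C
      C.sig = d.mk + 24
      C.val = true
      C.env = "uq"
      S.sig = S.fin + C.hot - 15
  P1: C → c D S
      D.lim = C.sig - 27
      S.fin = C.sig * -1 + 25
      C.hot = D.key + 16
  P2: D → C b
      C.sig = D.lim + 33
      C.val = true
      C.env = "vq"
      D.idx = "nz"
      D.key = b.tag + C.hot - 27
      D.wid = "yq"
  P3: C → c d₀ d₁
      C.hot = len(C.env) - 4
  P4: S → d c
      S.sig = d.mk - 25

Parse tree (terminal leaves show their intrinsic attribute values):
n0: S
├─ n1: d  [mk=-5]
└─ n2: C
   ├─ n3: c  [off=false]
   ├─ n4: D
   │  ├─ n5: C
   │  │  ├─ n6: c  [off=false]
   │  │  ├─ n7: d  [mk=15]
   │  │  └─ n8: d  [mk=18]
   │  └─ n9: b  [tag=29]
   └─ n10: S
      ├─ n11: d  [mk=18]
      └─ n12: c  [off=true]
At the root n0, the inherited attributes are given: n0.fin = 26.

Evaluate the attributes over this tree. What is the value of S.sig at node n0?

27

1. n0.fin = 26  [given at root]
2. n1.mk = -5  [terminal]
3. n2.sig = 19  [d.mk + 24]
4. n2.val = true  [true]
5. n2.env = "uq"  ["uq"]
6. n3.off = false  [terminal]
7. n4.lim = -8  [C.sig - 27]
8. n5.sig = 25  [D.lim + 33]
9. n5.val = true  [true]
10. n5.env = "vq"  ["vq"]
11. n6.off = false  [terminal]
12. n7.mk = 15  [terminal]
13. n8.mk = 18  [terminal]
14. n5.hot = -2  [len(C.env) - 4]
15. n9.tag = 29  [terminal]
16. n4.idx = "nz"  ["nz"]
17. n4.key = 0  [b.tag + C.hot - 27]
18. n4.wid = "yq"  ["yq"]
19. n10.fin = 6  [C.sig * -1 + 25]
20. n11.mk = 18  [terminal]
21. n12.off = true  [terminal]
22. n10.sig = -7  [d.mk - 25]
23. n2.hot = 16  [D.key + 16]
24. n0.sig = 27  [S.fin + C.hot - 15]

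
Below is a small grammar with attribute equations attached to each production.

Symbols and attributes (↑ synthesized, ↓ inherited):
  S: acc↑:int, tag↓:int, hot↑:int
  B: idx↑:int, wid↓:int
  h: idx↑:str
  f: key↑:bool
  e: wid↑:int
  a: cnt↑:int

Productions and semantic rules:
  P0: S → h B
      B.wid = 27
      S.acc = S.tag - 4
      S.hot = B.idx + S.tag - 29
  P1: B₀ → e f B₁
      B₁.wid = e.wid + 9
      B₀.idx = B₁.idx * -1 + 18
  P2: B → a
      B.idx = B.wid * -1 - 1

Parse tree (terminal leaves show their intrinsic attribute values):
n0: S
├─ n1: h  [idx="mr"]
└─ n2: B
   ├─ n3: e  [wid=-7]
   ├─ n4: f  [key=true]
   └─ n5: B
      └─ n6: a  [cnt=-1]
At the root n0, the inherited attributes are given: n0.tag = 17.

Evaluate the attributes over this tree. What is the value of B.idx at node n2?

1. n0.tag = 17  [given at root]
2. n1.idx = "mr"  [terminal]
3. n2.wid = 27  [27]
4. n3.wid = -7  [terminal]
5. n4.key = true  [terminal]
6. n5.wid = 2  [e.wid + 9]
7. n6.cnt = -1  [terminal]
8. n5.idx = -3  [B.wid * -1 - 1]
9. n2.idx = 21  [B₁.idx * -1 + 18]
10. n0.acc = 13  [S.tag - 4]
11. n0.hot = 9  [B.idx + S.tag - 29]

21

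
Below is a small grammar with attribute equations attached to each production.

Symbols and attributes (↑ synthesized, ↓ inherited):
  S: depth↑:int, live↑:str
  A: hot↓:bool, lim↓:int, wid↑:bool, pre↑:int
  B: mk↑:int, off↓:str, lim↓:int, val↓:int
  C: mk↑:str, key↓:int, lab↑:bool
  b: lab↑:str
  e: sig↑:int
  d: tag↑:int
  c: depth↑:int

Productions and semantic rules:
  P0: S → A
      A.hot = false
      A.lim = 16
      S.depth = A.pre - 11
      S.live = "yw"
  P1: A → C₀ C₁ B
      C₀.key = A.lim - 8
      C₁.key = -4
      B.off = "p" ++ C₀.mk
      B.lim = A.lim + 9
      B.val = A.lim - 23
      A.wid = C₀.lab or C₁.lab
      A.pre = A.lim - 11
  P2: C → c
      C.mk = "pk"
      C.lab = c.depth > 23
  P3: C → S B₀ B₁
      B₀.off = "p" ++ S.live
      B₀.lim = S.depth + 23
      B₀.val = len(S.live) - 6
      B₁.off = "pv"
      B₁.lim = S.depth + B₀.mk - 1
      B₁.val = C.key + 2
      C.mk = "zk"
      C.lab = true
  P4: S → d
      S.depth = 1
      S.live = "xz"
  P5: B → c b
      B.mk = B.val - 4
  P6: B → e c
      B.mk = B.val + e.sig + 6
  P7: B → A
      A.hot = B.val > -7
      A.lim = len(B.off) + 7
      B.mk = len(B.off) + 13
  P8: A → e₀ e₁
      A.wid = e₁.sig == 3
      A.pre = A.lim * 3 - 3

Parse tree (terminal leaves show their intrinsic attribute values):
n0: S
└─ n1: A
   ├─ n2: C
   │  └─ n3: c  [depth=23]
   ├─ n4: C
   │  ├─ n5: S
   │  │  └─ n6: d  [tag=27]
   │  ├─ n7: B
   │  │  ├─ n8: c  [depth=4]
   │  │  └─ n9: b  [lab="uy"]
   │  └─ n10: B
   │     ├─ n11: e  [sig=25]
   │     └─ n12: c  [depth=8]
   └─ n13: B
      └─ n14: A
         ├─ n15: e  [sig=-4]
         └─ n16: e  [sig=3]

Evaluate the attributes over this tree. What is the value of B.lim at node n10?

-8

1. n1.hot = false  [false]
2. n1.lim = 16  [16]
3. n2.key = 8  [A.lim - 8]
4. n3.depth = 23  [terminal]
5. n2.mk = "pk"  ["pk"]
6. n2.lab = false  [c.depth > 23]
7. n4.key = -4  [-4]
8. n6.tag = 27  [terminal]
9. n5.depth = 1  [1]
10. n5.live = "xz"  ["xz"]
11. n7.off = "pxz"  ["p" ++ S.live]
12. n7.lim = 24  [S.depth + 23]
13. n7.val = -4  [len(S.live) - 6]
14. n8.depth = 4  [terminal]
15. n9.lab = "uy"  [terminal]
16. n7.mk = -8  [B.val - 4]
17. n10.off = "pv"  ["pv"]
18. n10.lim = -8  [S.depth + B₀.mk - 1]
19. n10.val = -2  [C.key + 2]
20. n11.sig = 25  [terminal]
21. n12.depth = 8  [terminal]
22. n10.mk = 29  [B.val + e.sig + 6]
23. n4.mk = "zk"  ["zk"]
24. n4.lab = true  [true]
25. n13.off = "ppk"  ["p" ++ C₀.mk]
26. n13.lim = 25  [A.lim + 9]
27. n13.val = -7  [A.lim - 23]
28. n14.hot = false  [B.val > -7]
29. n14.lim = 10  [len(B.off) + 7]
30. n15.sig = -4  [terminal]
31. n16.sig = 3  [terminal]
32. n14.wid = true  [e₁.sig == 3]
33. n14.pre = 27  [A.lim * 3 - 3]
34. n13.mk = 16  [len(B.off) + 13]
35. n1.wid = true  [C₀.lab or C₁.lab]
36. n1.pre = 5  [A.lim - 11]
37. n0.depth = -6  [A.pre - 11]
38. n0.live = "yw"  ["yw"]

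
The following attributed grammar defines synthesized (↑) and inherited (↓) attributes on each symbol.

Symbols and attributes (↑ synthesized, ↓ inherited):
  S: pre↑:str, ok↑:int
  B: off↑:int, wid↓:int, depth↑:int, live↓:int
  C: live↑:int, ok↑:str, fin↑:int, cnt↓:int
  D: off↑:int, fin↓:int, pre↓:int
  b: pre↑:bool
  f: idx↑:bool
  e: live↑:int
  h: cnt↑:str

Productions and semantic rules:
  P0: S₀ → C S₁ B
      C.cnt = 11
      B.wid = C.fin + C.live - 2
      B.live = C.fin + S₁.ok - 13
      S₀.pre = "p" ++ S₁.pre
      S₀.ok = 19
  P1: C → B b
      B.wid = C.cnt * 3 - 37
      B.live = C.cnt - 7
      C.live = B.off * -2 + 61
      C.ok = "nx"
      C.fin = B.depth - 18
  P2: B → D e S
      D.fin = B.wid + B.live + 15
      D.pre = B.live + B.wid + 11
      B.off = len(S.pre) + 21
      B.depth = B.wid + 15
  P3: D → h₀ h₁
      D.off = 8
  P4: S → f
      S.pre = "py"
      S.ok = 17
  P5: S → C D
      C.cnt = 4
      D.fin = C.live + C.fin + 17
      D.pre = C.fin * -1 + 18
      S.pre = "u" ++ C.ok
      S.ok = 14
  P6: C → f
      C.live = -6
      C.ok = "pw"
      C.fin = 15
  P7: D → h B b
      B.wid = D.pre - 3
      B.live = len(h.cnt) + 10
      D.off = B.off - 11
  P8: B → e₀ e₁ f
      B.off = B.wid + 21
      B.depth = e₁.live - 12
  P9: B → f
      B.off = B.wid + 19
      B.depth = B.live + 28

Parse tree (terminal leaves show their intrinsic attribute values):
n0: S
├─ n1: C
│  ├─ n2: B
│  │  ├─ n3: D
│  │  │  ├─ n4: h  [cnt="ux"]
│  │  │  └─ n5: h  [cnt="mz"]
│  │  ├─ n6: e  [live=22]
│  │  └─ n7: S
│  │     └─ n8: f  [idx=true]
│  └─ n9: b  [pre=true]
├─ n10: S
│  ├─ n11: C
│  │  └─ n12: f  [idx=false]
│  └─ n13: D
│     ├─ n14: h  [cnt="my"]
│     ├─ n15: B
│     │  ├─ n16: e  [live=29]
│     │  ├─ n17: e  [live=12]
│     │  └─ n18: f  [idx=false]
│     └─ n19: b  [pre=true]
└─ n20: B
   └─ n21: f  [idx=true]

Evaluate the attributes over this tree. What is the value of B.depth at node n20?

22

1. n1.cnt = 11  [11]
2. n2.wid = -4  [C.cnt * 3 - 37]
3. n2.live = 4  [C.cnt - 7]
4. n3.fin = 15  [B.wid + B.live + 15]
5. n3.pre = 11  [B.live + B.wid + 11]
6. n4.cnt = "ux"  [terminal]
7. n5.cnt = "mz"  [terminal]
8. n3.off = 8  [8]
9. n6.live = 22  [terminal]
10. n8.idx = true  [terminal]
11. n7.pre = "py"  ["py"]
12. n7.ok = 17  [17]
13. n2.off = 23  [len(S.pre) + 21]
14. n2.depth = 11  [B.wid + 15]
15. n9.pre = true  [terminal]
16. n1.live = 15  [B.off * -2 + 61]
17. n1.ok = "nx"  ["nx"]
18. n1.fin = -7  [B.depth - 18]
19. n11.cnt = 4  [4]
20. n12.idx = false  [terminal]
21. n11.live = -6  [-6]
22. n11.ok = "pw"  ["pw"]
23. n11.fin = 15  [15]
24. n13.fin = 26  [C.live + C.fin + 17]
25. n13.pre = 3  [C.fin * -1 + 18]
26. n14.cnt = "my"  [terminal]
27. n15.wid = 0  [D.pre - 3]
28. n15.live = 12  [len(h.cnt) + 10]
29. n16.live = 29  [terminal]
30. n17.live = 12  [terminal]
31. n18.idx = false  [terminal]
32. n15.off = 21  [B.wid + 21]
33. n15.depth = 0  [e₁.live - 12]
34. n19.pre = true  [terminal]
35. n13.off = 10  [B.off - 11]
36. n10.pre = "upw"  ["u" ++ C.ok]
37. n10.ok = 14  [14]
38. n20.wid = 6  [C.fin + C.live - 2]
39. n20.live = -6  [C.fin + S₁.ok - 13]
40. n21.idx = true  [terminal]
41. n20.off = 25  [B.wid + 19]
42. n20.depth = 22  [B.live + 28]
43. n0.pre = "pupw"  ["p" ++ S₁.pre]
44. n0.ok = 19  [19]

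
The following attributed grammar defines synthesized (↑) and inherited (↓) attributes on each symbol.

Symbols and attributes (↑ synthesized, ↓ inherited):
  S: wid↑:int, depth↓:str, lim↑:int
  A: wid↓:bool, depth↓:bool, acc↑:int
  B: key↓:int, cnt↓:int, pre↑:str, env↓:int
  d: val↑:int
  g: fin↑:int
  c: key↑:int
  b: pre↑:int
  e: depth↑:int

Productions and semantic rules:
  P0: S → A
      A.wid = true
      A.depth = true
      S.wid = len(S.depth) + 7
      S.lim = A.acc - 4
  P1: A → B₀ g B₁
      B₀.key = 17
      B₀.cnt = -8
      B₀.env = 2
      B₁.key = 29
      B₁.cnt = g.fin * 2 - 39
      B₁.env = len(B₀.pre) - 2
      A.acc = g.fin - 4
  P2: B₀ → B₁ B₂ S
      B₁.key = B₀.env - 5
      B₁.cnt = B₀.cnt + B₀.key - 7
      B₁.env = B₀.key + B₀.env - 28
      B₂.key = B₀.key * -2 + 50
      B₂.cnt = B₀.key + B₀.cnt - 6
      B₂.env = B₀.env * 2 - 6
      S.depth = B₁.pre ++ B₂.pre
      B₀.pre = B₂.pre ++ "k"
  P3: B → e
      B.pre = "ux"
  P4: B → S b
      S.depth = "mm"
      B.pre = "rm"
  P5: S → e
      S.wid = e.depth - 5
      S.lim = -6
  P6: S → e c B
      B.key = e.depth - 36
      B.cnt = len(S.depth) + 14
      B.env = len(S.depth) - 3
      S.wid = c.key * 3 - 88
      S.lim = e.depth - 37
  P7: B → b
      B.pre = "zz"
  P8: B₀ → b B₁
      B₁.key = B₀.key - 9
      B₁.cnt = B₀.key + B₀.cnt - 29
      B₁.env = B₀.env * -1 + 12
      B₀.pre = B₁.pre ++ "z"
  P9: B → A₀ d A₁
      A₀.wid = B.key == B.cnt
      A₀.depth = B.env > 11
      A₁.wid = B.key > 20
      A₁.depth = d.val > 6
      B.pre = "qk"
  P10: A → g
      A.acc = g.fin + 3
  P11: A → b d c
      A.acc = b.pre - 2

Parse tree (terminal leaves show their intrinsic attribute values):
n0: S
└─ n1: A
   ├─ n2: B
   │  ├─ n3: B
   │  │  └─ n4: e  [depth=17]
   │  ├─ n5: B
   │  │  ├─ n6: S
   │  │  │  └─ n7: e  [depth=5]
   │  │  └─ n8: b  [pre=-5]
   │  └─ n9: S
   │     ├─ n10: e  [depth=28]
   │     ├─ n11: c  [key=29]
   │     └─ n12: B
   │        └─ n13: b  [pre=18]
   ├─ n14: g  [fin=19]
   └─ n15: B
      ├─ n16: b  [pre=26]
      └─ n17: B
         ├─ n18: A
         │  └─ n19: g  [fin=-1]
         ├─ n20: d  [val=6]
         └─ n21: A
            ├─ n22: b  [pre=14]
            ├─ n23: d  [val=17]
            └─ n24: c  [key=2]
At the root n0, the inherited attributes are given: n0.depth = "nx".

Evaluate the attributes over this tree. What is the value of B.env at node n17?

1. n0.depth = "nx"  [given at root]
2. n1.wid = true  [true]
3. n1.depth = true  [true]
4. n2.key = 17  [17]
5. n2.cnt = -8  [-8]
6. n2.env = 2  [2]
7. n3.key = -3  [B₀.env - 5]
8. n3.cnt = 2  [B₀.cnt + B₀.key - 7]
9. n3.env = -9  [B₀.key + B₀.env - 28]
10. n4.depth = 17  [terminal]
11. n3.pre = "ux"  ["ux"]
12. n5.key = 16  [B₀.key * -2 + 50]
13. n5.cnt = 3  [B₀.key + B₀.cnt - 6]
14. n5.env = -2  [B₀.env * 2 - 6]
15. n6.depth = "mm"  ["mm"]
16. n7.depth = 5  [terminal]
17. n6.wid = 0  [e.depth - 5]
18. n6.lim = -6  [-6]
19. n8.pre = -5  [terminal]
20. n5.pre = "rm"  ["rm"]
21. n9.depth = "uxrm"  [B₁.pre ++ B₂.pre]
22. n10.depth = 28  [terminal]
23. n11.key = 29  [terminal]
24. n12.key = -8  [e.depth - 36]
25. n12.cnt = 18  [len(S.depth) + 14]
26. n12.env = 1  [len(S.depth) - 3]
27. n13.pre = 18  [terminal]
28. n12.pre = "zz"  ["zz"]
29. n9.wid = -1  [c.key * 3 - 88]
30. n9.lim = -9  [e.depth - 37]
31. n2.pre = "rmk"  [B₂.pre ++ "k"]
32. n14.fin = 19  [terminal]
33. n15.key = 29  [29]
34. n15.cnt = -1  [g.fin * 2 - 39]
35. n15.env = 1  [len(B₀.pre) - 2]
36. n16.pre = 26  [terminal]
37. n17.key = 20  [B₀.key - 9]
38. n17.cnt = -1  [B₀.key + B₀.cnt - 29]
39. n17.env = 11  [B₀.env * -1 + 12]
40. n18.wid = false  [B.key == B.cnt]
41. n18.depth = false  [B.env > 11]
42. n19.fin = -1  [terminal]
43. n18.acc = 2  [g.fin + 3]
44. n20.val = 6  [terminal]
45. n21.wid = false  [B.key > 20]
46. n21.depth = false  [d.val > 6]
47. n22.pre = 14  [terminal]
48. n23.val = 17  [terminal]
49. n24.key = 2  [terminal]
50. n21.acc = 12  [b.pre - 2]
51. n17.pre = "qk"  ["qk"]
52. n15.pre = "qkz"  [B₁.pre ++ "z"]
53. n1.acc = 15  [g.fin - 4]
54. n0.wid = 9  [len(S.depth) + 7]
55. n0.lim = 11  [A.acc - 4]

11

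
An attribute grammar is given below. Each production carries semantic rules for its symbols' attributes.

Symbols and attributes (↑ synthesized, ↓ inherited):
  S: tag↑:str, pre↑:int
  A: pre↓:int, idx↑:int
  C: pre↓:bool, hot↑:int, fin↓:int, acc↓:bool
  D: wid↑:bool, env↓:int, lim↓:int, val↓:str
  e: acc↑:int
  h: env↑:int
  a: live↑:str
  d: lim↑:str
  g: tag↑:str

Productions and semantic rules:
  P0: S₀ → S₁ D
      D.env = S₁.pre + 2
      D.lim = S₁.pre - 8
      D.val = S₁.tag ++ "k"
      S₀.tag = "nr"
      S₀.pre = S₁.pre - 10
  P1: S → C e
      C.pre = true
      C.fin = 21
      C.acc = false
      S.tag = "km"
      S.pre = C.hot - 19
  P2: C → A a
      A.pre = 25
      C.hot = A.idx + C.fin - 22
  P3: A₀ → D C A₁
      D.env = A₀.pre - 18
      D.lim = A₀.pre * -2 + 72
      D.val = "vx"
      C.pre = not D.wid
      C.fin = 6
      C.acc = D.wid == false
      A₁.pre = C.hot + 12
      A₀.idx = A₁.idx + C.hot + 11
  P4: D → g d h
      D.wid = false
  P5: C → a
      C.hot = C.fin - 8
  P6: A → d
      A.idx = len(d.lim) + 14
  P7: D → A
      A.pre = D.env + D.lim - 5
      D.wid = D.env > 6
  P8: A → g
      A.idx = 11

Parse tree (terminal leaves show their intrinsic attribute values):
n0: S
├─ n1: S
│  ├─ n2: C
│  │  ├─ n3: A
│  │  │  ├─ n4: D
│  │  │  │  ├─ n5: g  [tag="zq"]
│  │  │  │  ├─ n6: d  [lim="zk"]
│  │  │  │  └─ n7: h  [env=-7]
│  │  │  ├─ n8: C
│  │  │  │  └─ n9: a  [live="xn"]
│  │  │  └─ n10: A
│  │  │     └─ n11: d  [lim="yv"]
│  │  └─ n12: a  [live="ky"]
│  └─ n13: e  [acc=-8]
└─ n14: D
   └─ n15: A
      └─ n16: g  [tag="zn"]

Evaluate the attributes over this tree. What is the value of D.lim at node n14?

-3

1. n2.pre = true  [true]
2. n2.fin = 21  [21]
3. n2.acc = false  [false]
4. n3.pre = 25  [25]
5. n4.env = 7  [A₀.pre - 18]
6. n4.lim = 22  [A₀.pre * -2 + 72]
7. n4.val = "vx"  ["vx"]
8. n5.tag = "zq"  [terminal]
9. n6.lim = "zk"  [terminal]
10. n7.env = -7  [terminal]
11. n4.wid = false  [false]
12. n8.pre = true  [not D.wid]
13. n8.fin = 6  [6]
14. n8.acc = true  [D.wid == false]
15. n9.live = "xn"  [terminal]
16. n8.hot = -2  [C.fin - 8]
17. n10.pre = 10  [C.hot + 12]
18. n11.lim = "yv"  [terminal]
19. n10.idx = 16  [len(d.lim) + 14]
20. n3.idx = 25  [A₁.idx + C.hot + 11]
21. n12.live = "ky"  [terminal]
22. n2.hot = 24  [A.idx + C.fin - 22]
23. n13.acc = -8  [terminal]
24. n1.tag = "km"  ["km"]
25. n1.pre = 5  [C.hot - 19]
26. n14.env = 7  [S₁.pre + 2]
27. n14.lim = -3  [S₁.pre - 8]
28. n14.val = "kmk"  [S₁.tag ++ "k"]
29. n15.pre = -1  [D.env + D.lim - 5]
30. n16.tag = "zn"  [terminal]
31. n15.idx = 11  [11]
32. n14.wid = true  [D.env > 6]
33. n0.tag = "nr"  ["nr"]
34. n0.pre = -5  [S₁.pre - 10]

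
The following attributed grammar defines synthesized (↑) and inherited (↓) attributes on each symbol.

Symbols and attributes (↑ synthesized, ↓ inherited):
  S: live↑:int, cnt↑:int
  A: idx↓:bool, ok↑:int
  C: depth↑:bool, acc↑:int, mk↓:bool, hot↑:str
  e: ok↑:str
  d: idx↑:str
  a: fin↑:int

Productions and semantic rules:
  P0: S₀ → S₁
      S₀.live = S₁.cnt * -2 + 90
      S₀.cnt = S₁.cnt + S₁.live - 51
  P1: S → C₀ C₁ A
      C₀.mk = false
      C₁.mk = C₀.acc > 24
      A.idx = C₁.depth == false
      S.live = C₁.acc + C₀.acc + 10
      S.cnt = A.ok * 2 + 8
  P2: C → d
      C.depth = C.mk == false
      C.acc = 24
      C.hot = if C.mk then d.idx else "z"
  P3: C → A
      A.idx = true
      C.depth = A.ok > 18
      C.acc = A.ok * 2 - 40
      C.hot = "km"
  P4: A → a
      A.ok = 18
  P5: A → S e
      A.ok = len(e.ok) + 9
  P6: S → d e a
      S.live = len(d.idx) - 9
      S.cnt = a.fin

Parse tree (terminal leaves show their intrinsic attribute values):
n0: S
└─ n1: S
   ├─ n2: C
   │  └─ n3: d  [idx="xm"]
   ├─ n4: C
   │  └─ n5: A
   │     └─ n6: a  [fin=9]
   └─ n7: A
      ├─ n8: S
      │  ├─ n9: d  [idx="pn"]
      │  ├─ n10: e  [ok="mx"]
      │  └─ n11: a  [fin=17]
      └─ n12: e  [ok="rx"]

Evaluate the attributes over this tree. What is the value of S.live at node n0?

1. n2.mk = false  [false]
2. n3.idx = "xm"  [terminal]
3. n2.depth = true  [C.mk == false]
4. n2.acc = 24  [24]
5. n2.hot = "z"  [if C.mk then d.idx else "z"]
6. n4.mk = false  [C₀.acc > 24]
7. n5.idx = true  [true]
8. n6.fin = 9  [terminal]
9. n5.ok = 18  [18]
10. n4.depth = false  [A.ok > 18]
11. n4.acc = -4  [A.ok * 2 - 40]
12. n4.hot = "km"  ["km"]
13. n7.idx = true  [C₁.depth == false]
14. n9.idx = "pn"  [terminal]
15. n10.ok = "mx"  [terminal]
16. n11.fin = 17  [terminal]
17. n8.live = -7  [len(d.idx) - 9]
18. n8.cnt = 17  [a.fin]
19. n12.ok = "rx"  [terminal]
20. n7.ok = 11  [len(e.ok) + 9]
21. n1.live = 30  [C₁.acc + C₀.acc + 10]
22. n1.cnt = 30  [A.ok * 2 + 8]
23. n0.live = 30  [S₁.cnt * -2 + 90]
24. n0.cnt = 9  [S₁.cnt + S₁.live - 51]

30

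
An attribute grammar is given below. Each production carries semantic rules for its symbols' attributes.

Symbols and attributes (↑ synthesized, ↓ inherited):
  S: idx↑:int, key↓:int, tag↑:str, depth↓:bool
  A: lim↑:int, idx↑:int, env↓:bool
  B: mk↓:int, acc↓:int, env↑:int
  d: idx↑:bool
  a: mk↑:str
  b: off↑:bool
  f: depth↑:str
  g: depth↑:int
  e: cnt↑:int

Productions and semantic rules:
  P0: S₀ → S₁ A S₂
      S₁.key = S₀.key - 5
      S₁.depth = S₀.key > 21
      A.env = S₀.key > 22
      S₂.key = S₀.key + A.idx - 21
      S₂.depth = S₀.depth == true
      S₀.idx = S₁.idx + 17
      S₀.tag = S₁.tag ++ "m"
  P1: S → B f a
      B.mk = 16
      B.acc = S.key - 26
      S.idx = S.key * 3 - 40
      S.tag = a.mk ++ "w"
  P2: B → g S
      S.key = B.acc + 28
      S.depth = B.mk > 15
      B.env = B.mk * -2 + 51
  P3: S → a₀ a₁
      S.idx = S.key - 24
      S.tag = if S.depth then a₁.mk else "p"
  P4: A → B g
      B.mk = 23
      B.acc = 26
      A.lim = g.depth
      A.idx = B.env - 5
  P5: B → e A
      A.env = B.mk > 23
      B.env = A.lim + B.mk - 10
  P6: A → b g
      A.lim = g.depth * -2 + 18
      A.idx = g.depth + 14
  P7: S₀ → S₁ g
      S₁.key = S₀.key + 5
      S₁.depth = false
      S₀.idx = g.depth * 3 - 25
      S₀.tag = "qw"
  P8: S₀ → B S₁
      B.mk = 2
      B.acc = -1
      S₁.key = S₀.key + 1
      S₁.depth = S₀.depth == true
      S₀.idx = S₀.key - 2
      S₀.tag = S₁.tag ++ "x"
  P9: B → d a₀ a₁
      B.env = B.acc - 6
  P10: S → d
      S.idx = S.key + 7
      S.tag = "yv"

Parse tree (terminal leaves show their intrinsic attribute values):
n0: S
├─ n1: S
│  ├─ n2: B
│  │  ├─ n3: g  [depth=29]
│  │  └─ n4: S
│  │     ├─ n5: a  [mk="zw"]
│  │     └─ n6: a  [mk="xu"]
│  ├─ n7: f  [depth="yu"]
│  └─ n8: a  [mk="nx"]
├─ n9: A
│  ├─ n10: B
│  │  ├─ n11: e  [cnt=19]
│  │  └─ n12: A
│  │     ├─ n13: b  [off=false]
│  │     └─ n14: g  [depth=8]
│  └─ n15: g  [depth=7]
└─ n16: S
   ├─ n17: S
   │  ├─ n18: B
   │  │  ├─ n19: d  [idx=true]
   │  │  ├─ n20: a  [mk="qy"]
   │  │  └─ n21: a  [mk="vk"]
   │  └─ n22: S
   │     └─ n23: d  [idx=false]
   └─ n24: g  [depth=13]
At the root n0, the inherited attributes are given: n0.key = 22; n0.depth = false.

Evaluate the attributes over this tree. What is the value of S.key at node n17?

1. n0.key = 22  [given at root]
2. n0.depth = false  [given at root]
3. n1.key = 17  [S₀.key - 5]
4. n1.depth = true  [S₀.key > 21]
5. n2.mk = 16  [16]
6. n2.acc = -9  [S.key - 26]
7. n3.depth = 29  [terminal]
8. n4.key = 19  [B.acc + 28]
9. n4.depth = true  [B.mk > 15]
10. n5.mk = "zw"  [terminal]
11. n6.mk = "xu"  [terminal]
12. n4.idx = -5  [S.key - 24]
13. n4.tag = "xu"  [if S.depth then a₁.mk else "p"]
14. n2.env = 19  [B.mk * -2 + 51]
15. n7.depth = "yu"  [terminal]
16. n8.mk = "nx"  [terminal]
17. n1.idx = 11  [S.key * 3 - 40]
18. n1.tag = "nxw"  [a.mk ++ "w"]
19. n9.env = false  [S₀.key > 22]
20. n10.mk = 23  [23]
21. n10.acc = 26  [26]
22. n11.cnt = 19  [terminal]
23. n12.env = false  [B.mk > 23]
24. n13.off = false  [terminal]
25. n14.depth = 8  [terminal]
26. n12.lim = 2  [g.depth * -2 + 18]
27. n12.idx = 22  [g.depth + 14]
28. n10.env = 15  [A.lim + B.mk - 10]
29. n15.depth = 7  [terminal]
30. n9.lim = 7  [g.depth]
31. n9.idx = 10  [B.env - 5]
32. n16.key = 11  [S₀.key + A.idx - 21]
33. n16.depth = false  [S₀.depth == true]
34. n17.key = 16  [S₀.key + 5]
35. n17.depth = false  [false]
36. n18.mk = 2  [2]
37. n18.acc = -1  [-1]
38. n19.idx = true  [terminal]
39. n20.mk = "qy"  [terminal]
40. n21.mk = "vk"  [terminal]
41. n18.env = -7  [B.acc - 6]
42. n22.key = 17  [S₀.key + 1]
43. n22.depth = false  [S₀.depth == true]
44. n23.idx = false  [terminal]
45. n22.idx = 24  [S.key + 7]
46. n22.tag = "yv"  ["yv"]
47. n17.idx = 14  [S₀.key - 2]
48. n17.tag = "yvx"  [S₁.tag ++ "x"]
49. n24.depth = 13  [terminal]
50. n16.idx = 14  [g.depth * 3 - 25]
51. n16.tag = "qw"  ["qw"]
52. n0.idx = 28  [S₁.idx + 17]
53. n0.tag = "nxwm"  [S₁.tag ++ "m"]

16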